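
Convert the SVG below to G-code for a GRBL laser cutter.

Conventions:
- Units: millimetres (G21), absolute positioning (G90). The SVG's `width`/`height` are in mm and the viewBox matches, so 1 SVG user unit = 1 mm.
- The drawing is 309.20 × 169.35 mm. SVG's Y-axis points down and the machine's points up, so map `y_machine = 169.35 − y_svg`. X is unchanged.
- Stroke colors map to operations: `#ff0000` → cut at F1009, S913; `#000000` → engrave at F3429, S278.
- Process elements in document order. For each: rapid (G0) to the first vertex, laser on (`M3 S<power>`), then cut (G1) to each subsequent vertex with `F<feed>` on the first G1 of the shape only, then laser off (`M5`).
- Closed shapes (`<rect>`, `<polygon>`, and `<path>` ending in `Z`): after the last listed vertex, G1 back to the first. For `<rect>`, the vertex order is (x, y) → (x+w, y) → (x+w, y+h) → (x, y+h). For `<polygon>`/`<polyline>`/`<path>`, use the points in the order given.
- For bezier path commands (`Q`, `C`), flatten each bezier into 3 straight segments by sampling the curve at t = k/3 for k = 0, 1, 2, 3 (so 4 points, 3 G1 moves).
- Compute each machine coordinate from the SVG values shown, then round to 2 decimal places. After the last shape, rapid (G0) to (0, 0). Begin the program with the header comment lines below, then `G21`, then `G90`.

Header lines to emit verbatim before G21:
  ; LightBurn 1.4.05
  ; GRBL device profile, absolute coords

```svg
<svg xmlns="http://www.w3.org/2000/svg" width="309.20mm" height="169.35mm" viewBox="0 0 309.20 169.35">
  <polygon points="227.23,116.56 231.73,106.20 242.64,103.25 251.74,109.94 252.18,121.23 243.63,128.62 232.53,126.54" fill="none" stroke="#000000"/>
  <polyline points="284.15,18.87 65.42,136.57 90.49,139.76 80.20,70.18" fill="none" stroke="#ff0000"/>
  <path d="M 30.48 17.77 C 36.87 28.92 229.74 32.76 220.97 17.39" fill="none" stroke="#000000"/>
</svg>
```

; LightBurn 1.4.05
; GRBL device profile, absolute coords
G21
G90
G0 X227.23 Y52.79
M3 S278
G1 X231.73 Y63.15 F3429
G1 X242.64 Y66.10
G1 X251.74 Y59.41
G1 X252.18 Y48.12
G1 X243.63 Y40.73
G1 X232.53 Y42.81
G1 X227.23 Y52.79
M5
G0 X284.15 Y150.48
M3 S913
G1 X65.42 Y32.78 F1009
G1 X90.49 Y29.59
G1 X80.20 Y99.17
M5
G0 X30.48 Y151.58
M3 S278
G1 X84.66 Y143.31 F3429
G1 X176.90 Y142.55
G1 X220.97 Y151.96
M5
G0 X0.00 Y0.00

1 u = 1 mm; y_m = 169.35 − y.

[1] `<polygon>` regular polygon, #000000→engrave S278 F3429: (227.23,52.79) → (231.73,63.15) → (242.64,66.10) → (251.74,59.41) → (252.18,48.12) → (243.63,40.73) → (232.53,42.81) → (227.23,52.79) (closed)

[2] `<polyline>` open polyline, #ff0000→cut S913 F1009: (284.15,150.48) → (65.42,32.78) → (90.49,29.59) → (80.20,99.17)

[3] `<path>` cubic bezier, #000000→engrave S278 F3429: (30.48,151.58) → (84.66,143.31) → (176.90,142.55) → (220.97,151.96)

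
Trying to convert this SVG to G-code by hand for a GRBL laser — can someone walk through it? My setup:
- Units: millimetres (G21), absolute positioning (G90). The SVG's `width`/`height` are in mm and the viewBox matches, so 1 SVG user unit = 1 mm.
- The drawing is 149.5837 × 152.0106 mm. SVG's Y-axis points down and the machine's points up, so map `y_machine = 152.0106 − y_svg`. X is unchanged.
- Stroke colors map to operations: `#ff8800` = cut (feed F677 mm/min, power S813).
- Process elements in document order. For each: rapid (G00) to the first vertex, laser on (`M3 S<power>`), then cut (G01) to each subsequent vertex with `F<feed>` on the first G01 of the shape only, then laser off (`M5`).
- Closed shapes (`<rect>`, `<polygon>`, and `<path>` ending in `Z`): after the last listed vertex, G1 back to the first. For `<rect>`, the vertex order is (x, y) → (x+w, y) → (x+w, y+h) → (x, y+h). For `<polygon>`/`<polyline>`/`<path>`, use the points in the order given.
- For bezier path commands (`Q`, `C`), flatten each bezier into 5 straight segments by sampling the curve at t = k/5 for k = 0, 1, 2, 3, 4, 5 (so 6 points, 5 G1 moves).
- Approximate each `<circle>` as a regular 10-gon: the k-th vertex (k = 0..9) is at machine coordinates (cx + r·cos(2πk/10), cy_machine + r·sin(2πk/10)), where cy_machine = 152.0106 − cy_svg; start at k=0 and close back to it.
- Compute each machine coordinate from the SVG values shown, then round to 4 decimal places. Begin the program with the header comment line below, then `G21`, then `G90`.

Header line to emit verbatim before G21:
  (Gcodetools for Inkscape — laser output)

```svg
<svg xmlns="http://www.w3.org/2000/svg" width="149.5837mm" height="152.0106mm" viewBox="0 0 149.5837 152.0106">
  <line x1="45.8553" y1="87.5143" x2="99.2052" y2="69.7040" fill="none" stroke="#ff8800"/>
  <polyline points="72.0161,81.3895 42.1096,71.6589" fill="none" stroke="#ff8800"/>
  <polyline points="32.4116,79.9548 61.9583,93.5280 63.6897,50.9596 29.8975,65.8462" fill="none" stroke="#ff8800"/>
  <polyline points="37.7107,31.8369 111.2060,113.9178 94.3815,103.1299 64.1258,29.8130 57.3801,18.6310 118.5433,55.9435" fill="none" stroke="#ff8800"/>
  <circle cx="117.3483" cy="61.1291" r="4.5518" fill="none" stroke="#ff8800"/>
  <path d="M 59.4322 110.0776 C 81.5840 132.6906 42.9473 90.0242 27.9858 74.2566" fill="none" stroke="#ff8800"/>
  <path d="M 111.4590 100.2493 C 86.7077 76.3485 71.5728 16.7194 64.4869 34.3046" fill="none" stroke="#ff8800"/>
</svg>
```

Since the viewBox matches the mm dimensions, user units are millimetres directly. The only transform is the Y-flip y_m = 152.0106 − y_svg.

Shape 1 is a line segment drawn with `<line>`. Its stroke #ff8800 means cut at S813, F677. After flipping Y the toolpath is (45.8553,64.4963) → (99.2052,82.3066).

Shape 2 is a line segment drawn with `<polyline>`. Its stroke #ff8800 means cut at S813, F677. After flipping Y the toolpath is (72.0161,70.6211) → (42.1096,80.3517).

Shape 3 is a open polyline drawn with `<polyline>`. Its stroke #ff8800 means cut at S813, F677. After flipping Y the toolpath is (32.4116,72.0558) → (61.9583,58.4826) → (63.6897,101.0510) → (29.8975,86.1644).

Shape 4 is a open polyline drawn with `<polyline>`. Its stroke #ff8800 means cut at S813, F677. After flipping Y the toolpath is (37.7107,120.1737) → (111.2060,38.0928) → (94.3815,48.8807) → (64.1258,122.1976) → (57.3801,133.3796) → (118.5433,96.0671).

Shape 5 is a circle drawn with `<circle>`. Its stroke #ff8800 means cut at S813, F677. After flipping Y the toolpath is (121.9001,90.8815) → (121.0308,93.5570) → (118.7549,95.2105) → (115.9417,95.2105) → (113.6658,93.5570) → (112.7965,90.8815) → (113.6658,88.2060) → (115.9417,86.5525) → (118.7549,86.5525) → (121.0308,88.2060) → (121.9001,90.8815), returning to the start.

Shape 6 is a cubic bezier drawn with `<path>`. Its stroke #ff8800 means cut at S813, F677. After flipping Y the toolpath is (59.4322,41.9330) → (66.1044,35.4613) → (62.2416,40.2321) → (51.8980,51.8209) → (39.1280,65.8030) → (27.9858,77.7540).

Shape 7 is a cubic bezier drawn with `<path>`. Its stroke #ff8800 means cut at S813, F677. After flipping Y the toolpath is (111.4590,51.7613) → (97.7496,69.4856) → (86.2730,90.3635) → (76.9538,108.9737) → (69.7169,119.8949) → (64.4869,117.7060).

(Gcodetools for Inkscape — laser output)
G21
G90
G00 X45.8553 Y64.4963
M3 S813
G01 X99.2052 Y82.3066 F677
M5
G00 X72.0161 Y70.6211
M3 S813
G01 X42.1096 Y80.3517 F677
M5
G00 X32.4116 Y72.0558
M3 S813
G01 X61.9583 Y58.4826 F677
G01 X63.6897 Y101.0510
G01 X29.8975 Y86.1644
M5
G00 X37.7107 Y120.1737
M3 S813
G01 X111.2060 Y38.0928 F677
G01 X94.3815 Y48.8807
G01 X64.1258 Y122.1976
G01 X57.3801 Y133.3796
G01 X118.5433 Y96.0671
M5
G00 X121.9001 Y90.8815
M3 S813
G01 X121.0308 Y93.5570 F677
G01 X118.7549 Y95.2105
G01 X115.9417 Y95.2105
G01 X113.6658 Y93.5570
G01 X112.7965 Y90.8815
G01 X113.6658 Y88.2060
G01 X115.9417 Y86.5525
G01 X118.7549 Y86.5525
G01 X121.0308 Y88.2060
G01 X121.9001 Y90.8815
M5
G00 X59.4322 Y41.9330
M3 S813
G01 X66.1044 Y35.4613 F677
G01 X62.2416 Y40.2321
G01 X51.8980 Y51.8209
G01 X39.1280 Y65.8030
G01 X27.9858 Y77.7540
M5
G00 X111.4590 Y51.7613
M3 S813
G01 X97.7496 Y69.4856 F677
G01 X86.2730 Y90.3635
G01 X76.9538 Y108.9737
G01 X69.7169 Y119.8949
G01 X64.4869 Y117.7060
M5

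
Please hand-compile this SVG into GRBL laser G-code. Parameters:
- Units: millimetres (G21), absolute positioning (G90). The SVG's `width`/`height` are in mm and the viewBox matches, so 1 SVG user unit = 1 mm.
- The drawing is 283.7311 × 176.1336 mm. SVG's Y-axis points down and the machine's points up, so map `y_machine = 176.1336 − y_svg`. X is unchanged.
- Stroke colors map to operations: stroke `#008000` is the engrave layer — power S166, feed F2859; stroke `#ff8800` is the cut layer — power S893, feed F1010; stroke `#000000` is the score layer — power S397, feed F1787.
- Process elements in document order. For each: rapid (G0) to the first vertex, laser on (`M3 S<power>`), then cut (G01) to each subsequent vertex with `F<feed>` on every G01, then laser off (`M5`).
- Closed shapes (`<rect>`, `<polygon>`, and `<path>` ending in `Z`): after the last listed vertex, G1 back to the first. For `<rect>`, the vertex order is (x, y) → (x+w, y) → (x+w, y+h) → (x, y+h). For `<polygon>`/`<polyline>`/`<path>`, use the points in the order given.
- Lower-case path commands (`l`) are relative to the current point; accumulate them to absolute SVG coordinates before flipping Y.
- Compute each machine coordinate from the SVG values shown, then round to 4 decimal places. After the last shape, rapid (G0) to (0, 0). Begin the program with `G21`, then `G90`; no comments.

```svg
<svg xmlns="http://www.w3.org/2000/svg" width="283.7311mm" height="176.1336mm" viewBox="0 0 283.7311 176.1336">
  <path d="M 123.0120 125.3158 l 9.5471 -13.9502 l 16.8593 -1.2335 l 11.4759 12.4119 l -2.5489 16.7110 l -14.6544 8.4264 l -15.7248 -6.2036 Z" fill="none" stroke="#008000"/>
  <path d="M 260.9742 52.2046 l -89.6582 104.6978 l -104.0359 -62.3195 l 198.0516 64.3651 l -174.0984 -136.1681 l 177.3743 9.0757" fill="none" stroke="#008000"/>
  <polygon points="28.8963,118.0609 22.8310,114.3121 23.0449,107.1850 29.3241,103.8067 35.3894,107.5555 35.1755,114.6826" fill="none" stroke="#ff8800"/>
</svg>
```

G21
G90
G0 X123.0120 Y50.8178
M3 S166
G01 X132.5591 Y64.7680 F2859
G01 X149.4184 Y66.0015 F2859
G01 X160.8943 Y53.5896 F2859
G01 X158.3454 Y36.8786 F2859
G01 X143.6910 Y28.4522 F2859
G01 X127.9662 Y34.6558 F2859
G01 X123.0120 Y50.8178 F2859
M5
G0 X260.9742 Y123.9290
M3 S166
G01 X171.3160 Y19.2312 F2859
G01 X67.2801 Y81.5507 F2859
G01 X265.3317 Y17.1856 F2859
G01 X91.2333 Y153.3537 F2859
G01 X268.6076 Y144.2780 F2859
M5
G0 X28.8963 Y58.0727
M3 S893
G01 X22.8310 Y61.8215 F1010
G01 X23.0449 Y68.9486 F1010
G01 X29.3241 Y72.3269 F1010
G01 X35.3894 Y68.5781 F1010
G01 X35.1755 Y61.4510 F1010
G01 X28.8963 Y58.0727 F1010
M5
G0 X0.0000 Y0.0000

Since the viewBox matches the mm dimensions, user units are millimetres directly. The only transform is the Y-flip y_m = 176.1336 − y_svg.

Shape 1 is a regular polygon drawn with `<path>`. Its stroke #008000 means engrave at S166, F2859. After flipping Y the toolpath is (123.0120,50.8178) → (132.5591,64.7680) → (149.4184,66.0015) → (160.8943,53.5896) → (158.3454,36.8786) → (143.6910,28.4522) → (127.9662,34.6558) → (123.0120,50.8178), returning to the start.

Shape 2 is a open polyline drawn with `<path>`. Its stroke #008000 means engrave at S166, F2859. After flipping Y the toolpath is (260.9742,123.9290) → (171.3160,19.2312) → (67.2801,81.5507) → (265.3317,17.1856) → (91.2333,153.3537) → (268.6076,144.2780).

Shape 3 is a regular polygon drawn with `<polygon>`. Its stroke #ff8800 means cut at S893, F1010. After flipping Y the toolpath is (28.8963,58.0727) → (22.8310,61.8215) → (23.0449,68.9486) → (29.3241,72.3269) → (35.3894,68.5781) → (35.1755,61.4510) → (28.8963,58.0727), returning to the start.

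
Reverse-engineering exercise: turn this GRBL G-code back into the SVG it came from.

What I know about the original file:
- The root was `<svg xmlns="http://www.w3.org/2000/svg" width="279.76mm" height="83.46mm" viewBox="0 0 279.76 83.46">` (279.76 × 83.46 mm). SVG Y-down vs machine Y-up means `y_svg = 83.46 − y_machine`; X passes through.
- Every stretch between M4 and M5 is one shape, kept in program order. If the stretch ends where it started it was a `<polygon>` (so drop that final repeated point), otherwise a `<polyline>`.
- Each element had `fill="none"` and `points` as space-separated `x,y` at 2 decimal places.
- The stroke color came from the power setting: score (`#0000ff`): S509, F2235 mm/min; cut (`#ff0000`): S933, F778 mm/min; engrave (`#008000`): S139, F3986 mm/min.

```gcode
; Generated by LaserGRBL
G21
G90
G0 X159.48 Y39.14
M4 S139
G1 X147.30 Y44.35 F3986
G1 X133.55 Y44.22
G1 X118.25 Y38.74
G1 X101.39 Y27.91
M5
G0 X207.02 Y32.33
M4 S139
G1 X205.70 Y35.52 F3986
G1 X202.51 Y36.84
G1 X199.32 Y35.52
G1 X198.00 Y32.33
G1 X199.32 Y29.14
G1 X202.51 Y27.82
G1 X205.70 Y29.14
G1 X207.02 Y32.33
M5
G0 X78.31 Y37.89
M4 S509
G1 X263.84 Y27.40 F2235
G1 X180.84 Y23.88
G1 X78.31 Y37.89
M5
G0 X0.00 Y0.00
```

Each laser-on run becomes one SVG element. Flip Y back into SVG space with y_svg = 83.46 − y_machine.

Run 1: S139 ⇒ engrave layer `#008000`. The run is open, so emit a `<polyline>` with points (Y-flipped): 159.48,44.32 147.30,39.11 133.55,39.24 118.25,44.72 101.39,55.55.

Run 2: S139 ⇒ engrave layer `#008000`. The run returns to its start, so emit a `<polygon>` with points (Y-flipped): 207.02,51.13 205.70,47.94 202.51,46.62 199.32,47.94 198.00,51.13 199.32,54.32 202.51,55.64 205.70,54.32.

Run 3: power S509 maps to stroke `#0000ff` (score). The run returns to its start, so emit a `<polygon>` with points (Y-flipped): 78.31,45.57 263.84,56.06 180.84,59.58.

<svg xmlns="http://www.w3.org/2000/svg" width="279.76mm" height="83.46mm" viewBox="0 0 279.76 83.46">
  <polyline points="159.48,44.32 147.30,39.11 133.55,39.24 118.25,44.72 101.39,55.55" fill="none" stroke="#008000"/>
  <polygon points="207.02,51.13 205.70,47.94 202.51,46.62 199.32,47.94 198.00,51.13 199.32,54.32 202.51,55.64 205.70,54.32" fill="none" stroke="#008000"/>
  <polygon points="78.31,45.57 263.84,56.06 180.84,59.58" fill="none" stroke="#0000ff"/>
</svg>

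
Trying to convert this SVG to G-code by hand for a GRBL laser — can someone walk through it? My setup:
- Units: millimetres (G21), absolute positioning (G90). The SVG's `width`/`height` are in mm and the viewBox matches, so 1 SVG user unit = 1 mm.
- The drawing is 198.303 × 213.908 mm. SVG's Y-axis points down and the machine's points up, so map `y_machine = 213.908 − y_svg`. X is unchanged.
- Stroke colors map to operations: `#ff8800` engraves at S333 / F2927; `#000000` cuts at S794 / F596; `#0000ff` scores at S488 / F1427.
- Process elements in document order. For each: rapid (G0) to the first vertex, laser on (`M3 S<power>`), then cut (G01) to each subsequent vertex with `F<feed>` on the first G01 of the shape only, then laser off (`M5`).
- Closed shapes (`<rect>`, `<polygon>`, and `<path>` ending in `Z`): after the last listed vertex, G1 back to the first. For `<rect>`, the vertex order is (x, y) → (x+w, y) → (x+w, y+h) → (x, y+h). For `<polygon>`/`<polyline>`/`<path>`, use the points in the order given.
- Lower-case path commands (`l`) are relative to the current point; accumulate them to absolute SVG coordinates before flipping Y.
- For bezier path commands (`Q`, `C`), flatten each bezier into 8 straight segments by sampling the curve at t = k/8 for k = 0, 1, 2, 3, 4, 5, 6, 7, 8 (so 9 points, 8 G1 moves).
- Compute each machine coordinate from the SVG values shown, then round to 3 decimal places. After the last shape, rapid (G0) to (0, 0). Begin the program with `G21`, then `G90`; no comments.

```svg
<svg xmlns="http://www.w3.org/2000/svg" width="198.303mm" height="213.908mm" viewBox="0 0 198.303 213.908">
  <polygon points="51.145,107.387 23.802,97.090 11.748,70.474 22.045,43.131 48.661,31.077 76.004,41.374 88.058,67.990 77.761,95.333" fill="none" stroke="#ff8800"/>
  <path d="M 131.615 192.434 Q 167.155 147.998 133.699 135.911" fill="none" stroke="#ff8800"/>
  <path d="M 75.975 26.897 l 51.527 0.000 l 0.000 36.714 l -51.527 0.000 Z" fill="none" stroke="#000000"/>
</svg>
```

G21
G90
G0 X51.145 Y106.521
M3 S333
G01 X23.802 Y116.818 F2927
G01 X11.748 Y143.434
G01 X22.045 Y170.777
G01 X48.661 Y182.831
G01 X76.004 Y172.534
G01 X88.058 Y145.918
G01 X77.761 Y118.575
G01 X51.145 Y106.521
M5
G0 X131.615 Y21.474
M3 S333
G01 X139.422 Y32.078 F2927
G01 X145.073 Y41.670
G01 X148.567 Y50.252
G01 X149.906 Y57.823
G01 X149.088 Y64.383
G01 X146.115 Y69.932
G01 X140.985 Y74.470
G01 X133.699 Y77.997
M5
G0 X75.975 Y187.011
M3 S794
G01 X127.502 Y187.011 F596
G01 X127.502 Y150.297
G01 X75.975 Y150.297
G01 X75.975 Y187.011
M5
G0 X0.000 Y0.000

Since the viewBox matches the mm dimensions, user units are millimetres directly. The only transform is the Y-flip y_m = 213.908 − y_svg.

Shape 1 is a regular polygon drawn with `<polygon>`. Its stroke #ff8800 means engrave at S333, F2927. After flipping Y the toolpath is (51.145,106.521) → (23.802,116.818) → (11.748,143.434) → (22.045,170.777) → (48.661,182.831) → (76.004,172.534) → (88.058,145.918) → (77.761,118.575) → (51.145,106.521), returning to the start.

Shape 2 is a quadratic bezier drawn with `<path>`. Its stroke #ff8800 means engrave at S333, F2927. After flipping Y the toolpath is (131.615,21.474) → (139.422,32.078) → (145.073,41.670) → (148.567,50.252) → (149.906,57.823) → (149.088,64.383) → (146.115,69.932) → (140.985,74.470) → (133.699,77.997).

Shape 3 is a rectangle drawn with `<path>`. Its stroke #000000 means cut at S794, F596. After flipping Y the toolpath is (75.975,187.011) → (127.502,187.011) → (127.502,150.297) → (75.975,150.297) → (75.975,187.011), returning to the start.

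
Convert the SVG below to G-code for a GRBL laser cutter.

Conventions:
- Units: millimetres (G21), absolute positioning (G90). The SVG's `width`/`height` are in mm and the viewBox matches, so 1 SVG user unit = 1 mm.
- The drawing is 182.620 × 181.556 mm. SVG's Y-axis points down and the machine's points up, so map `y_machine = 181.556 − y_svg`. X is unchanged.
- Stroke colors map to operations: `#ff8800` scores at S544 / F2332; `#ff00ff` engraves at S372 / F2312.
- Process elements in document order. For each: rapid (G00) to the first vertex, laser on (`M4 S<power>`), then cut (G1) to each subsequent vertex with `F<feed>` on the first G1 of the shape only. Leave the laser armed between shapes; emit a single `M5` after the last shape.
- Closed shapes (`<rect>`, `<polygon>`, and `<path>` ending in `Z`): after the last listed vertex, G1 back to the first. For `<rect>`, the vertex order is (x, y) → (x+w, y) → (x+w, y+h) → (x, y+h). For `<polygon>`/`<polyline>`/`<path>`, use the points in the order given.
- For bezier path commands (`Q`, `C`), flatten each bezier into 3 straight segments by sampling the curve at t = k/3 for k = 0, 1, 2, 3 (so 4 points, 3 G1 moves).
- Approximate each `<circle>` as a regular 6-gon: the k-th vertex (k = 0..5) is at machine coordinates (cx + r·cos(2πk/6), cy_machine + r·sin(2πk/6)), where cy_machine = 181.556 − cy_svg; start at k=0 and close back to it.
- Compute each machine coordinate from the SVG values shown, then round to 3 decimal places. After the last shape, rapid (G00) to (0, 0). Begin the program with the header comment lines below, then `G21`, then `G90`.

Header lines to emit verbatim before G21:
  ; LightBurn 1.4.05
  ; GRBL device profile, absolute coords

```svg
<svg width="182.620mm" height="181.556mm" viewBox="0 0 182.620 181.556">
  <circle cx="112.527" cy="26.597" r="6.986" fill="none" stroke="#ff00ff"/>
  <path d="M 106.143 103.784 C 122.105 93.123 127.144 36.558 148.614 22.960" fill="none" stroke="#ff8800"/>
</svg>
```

1 u = 1 mm; y_m = 181.556 − y.

[1] `<circle>` circle, #ff00ff→engrave S372 F2312: (119.513,154.959) → (116.020,161.009) → (109.034,161.009) → (105.541,154.959) → (109.034,148.909) → (116.020,148.909) → (119.513,154.959) (closed)

[2] `<path>` cubic bezier, #ff8800→score S544 F2332: (106.143,77.772) → (119.477,100.443) → (131.608,133.967) → (148.614,158.596)

; LightBurn 1.4.05
; GRBL device profile, absolute coords
G21
G90
G00 X119.513 Y154.959
M4 S372
G1 X116.020 Y161.009 F2312
G1 X109.034 Y161.009
G1 X105.541 Y154.959
G1 X109.034 Y148.909
G1 X116.020 Y148.909
G1 X119.513 Y154.959
G00 X106.143 Y77.772
M4 S544
G1 X119.477 Y100.443 F2332
G1 X131.608 Y133.967
G1 X148.614 Y158.596
M5
G00 X0.000 Y0.000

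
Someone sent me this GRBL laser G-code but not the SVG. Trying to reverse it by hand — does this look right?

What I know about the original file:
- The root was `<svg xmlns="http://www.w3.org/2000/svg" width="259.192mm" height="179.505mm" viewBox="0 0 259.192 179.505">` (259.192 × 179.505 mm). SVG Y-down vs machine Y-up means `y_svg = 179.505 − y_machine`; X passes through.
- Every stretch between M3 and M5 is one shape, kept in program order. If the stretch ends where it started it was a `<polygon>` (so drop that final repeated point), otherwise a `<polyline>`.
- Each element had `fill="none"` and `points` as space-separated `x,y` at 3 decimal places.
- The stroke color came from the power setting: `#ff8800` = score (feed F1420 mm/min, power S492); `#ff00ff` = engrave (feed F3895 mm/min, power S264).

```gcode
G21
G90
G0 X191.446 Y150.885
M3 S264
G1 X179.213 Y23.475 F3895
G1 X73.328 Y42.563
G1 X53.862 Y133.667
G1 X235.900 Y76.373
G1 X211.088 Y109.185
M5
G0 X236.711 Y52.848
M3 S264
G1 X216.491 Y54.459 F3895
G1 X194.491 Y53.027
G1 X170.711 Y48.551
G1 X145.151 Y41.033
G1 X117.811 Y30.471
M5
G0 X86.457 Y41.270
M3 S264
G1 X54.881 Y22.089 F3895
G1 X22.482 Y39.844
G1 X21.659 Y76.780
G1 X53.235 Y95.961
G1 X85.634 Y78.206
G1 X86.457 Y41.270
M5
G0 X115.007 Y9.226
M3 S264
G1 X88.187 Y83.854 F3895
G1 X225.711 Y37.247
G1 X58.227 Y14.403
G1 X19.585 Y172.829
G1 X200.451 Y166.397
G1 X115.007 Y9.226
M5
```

y_svg = 179.505 − y_m. Every run uses S264, so all elements get stroke `#ff00ff` (engrave).

[1] open run; points: 191.446,28.620 179.213,156.030 73.328,136.942 53.862,45.838 235.900,103.132 211.088,70.320

[2] open run; points: 236.711,126.657 216.491,125.046 194.491,126.478 170.711,130.954 145.151,138.472 117.811,149.034

[3] closed run; points: 86.457,138.235 54.881,157.416 22.482,139.661 21.659,102.725 53.235,83.544 85.634,101.299

[4] closed run; points: 115.007,170.279 88.187,95.651 225.711,142.258 58.227,165.102 19.585,6.676 200.451,13.108

<svg xmlns="http://www.w3.org/2000/svg" width="259.192mm" height="179.505mm" viewBox="0 0 259.192 179.505">
  <polyline points="191.446,28.620 179.213,156.030 73.328,136.942 53.862,45.838 235.900,103.132 211.088,70.320" fill="none" stroke="#ff00ff"/>
  <polyline points="236.711,126.657 216.491,125.046 194.491,126.478 170.711,130.954 145.151,138.472 117.811,149.034" fill="none" stroke="#ff00ff"/>
  <polygon points="86.457,138.235 54.881,157.416 22.482,139.661 21.659,102.725 53.235,83.544 85.634,101.299" fill="none" stroke="#ff00ff"/>
  <polygon points="115.007,170.279 88.187,95.651 225.711,142.258 58.227,165.102 19.585,6.676 200.451,13.108" fill="none" stroke="#ff00ff"/>
</svg>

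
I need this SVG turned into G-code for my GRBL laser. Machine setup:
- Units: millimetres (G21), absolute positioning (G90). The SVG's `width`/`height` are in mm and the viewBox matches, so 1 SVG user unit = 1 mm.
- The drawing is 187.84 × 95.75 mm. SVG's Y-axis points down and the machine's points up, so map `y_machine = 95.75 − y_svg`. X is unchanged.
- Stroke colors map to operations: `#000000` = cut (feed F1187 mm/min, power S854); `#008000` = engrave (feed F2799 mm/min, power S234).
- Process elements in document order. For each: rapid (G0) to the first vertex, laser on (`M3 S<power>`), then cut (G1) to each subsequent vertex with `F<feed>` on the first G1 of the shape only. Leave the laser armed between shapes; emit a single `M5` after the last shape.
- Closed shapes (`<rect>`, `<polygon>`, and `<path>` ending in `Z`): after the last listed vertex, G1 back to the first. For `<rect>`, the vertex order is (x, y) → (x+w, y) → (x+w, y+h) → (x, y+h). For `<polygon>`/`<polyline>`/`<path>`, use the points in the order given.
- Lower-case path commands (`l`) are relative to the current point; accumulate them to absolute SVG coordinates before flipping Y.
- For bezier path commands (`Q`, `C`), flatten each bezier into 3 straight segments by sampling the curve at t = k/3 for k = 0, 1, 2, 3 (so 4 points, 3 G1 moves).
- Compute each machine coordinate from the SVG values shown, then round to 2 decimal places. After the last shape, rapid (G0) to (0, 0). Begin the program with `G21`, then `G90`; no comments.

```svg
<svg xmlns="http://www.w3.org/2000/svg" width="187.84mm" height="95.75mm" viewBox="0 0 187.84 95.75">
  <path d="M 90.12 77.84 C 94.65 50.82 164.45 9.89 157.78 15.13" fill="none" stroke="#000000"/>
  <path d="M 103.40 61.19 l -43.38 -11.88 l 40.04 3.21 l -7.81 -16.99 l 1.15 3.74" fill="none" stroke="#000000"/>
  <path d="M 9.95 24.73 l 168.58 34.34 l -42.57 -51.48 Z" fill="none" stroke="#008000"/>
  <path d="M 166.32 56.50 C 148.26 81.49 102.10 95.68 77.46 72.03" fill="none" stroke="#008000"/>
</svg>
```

Since the viewBox matches the mm dimensions, user units are millimetres directly. The only transform is the Y-flip y_m = 95.75 − y_svg.

Shape 1 is a cubic bezier drawn with `<path>`. Its stroke #000000 means cut at S854, F1187. After flipping Y the toolpath is (90.12,17.91) → (111.16,47.34) → (144.21,72.70) → (157.78,80.62).

Shape 2 is a open polyline drawn with `<path>`. Its stroke #000000 means cut at S854, F1187. After flipping Y the toolpath is (103.40,34.56) → (60.02,46.44) → (100.06,43.23) → (92.25,60.22) → (93.40,56.48).

Shape 3 is a closed polygon drawn with `<path>`. Its stroke #008000 means engrave at S234, F2799. After flipping Y the toolpath is (9.95,71.02) → (178.53,36.68) → (135.96,88.16) → (9.95,71.02), returning to the start.

Shape 4 is a cubic bezier drawn with `<path>`. Its stroke #008000 means engrave at S234, F2799. After flipping Y the toolpath is (166.32,39.25) → (140.73,18.86) → (107.44,11.68) → (77.46,23.72).

G21
G90
G0 X90.12 Y17.91
M3 S854
G1 X111.16 Y47.34 F1187
G1 X144.21 Y72.70
G1 X157.78 Y80.62
G0 X103.40 Y34.56
M3 S854
G1 X60.02 Y46.44 F1187
G1 X100.06 Y43.23
G1 X92.25 Y60.22
G1 X93.40 Y56.48
G0 X9.95 Y71.02
M3 S234
G1 X178.53 Y36.68 F2799
G1 X135.96 Y88.16
G1 X9.95 Y71.02
G0 X166.32 Y39.25
M3 S234
G1 X140.73 Y18.86 F2799
G1 X107.44 Y11.68
G1 X77.46 Y23.72
M5
G0 X0.00 Y0.00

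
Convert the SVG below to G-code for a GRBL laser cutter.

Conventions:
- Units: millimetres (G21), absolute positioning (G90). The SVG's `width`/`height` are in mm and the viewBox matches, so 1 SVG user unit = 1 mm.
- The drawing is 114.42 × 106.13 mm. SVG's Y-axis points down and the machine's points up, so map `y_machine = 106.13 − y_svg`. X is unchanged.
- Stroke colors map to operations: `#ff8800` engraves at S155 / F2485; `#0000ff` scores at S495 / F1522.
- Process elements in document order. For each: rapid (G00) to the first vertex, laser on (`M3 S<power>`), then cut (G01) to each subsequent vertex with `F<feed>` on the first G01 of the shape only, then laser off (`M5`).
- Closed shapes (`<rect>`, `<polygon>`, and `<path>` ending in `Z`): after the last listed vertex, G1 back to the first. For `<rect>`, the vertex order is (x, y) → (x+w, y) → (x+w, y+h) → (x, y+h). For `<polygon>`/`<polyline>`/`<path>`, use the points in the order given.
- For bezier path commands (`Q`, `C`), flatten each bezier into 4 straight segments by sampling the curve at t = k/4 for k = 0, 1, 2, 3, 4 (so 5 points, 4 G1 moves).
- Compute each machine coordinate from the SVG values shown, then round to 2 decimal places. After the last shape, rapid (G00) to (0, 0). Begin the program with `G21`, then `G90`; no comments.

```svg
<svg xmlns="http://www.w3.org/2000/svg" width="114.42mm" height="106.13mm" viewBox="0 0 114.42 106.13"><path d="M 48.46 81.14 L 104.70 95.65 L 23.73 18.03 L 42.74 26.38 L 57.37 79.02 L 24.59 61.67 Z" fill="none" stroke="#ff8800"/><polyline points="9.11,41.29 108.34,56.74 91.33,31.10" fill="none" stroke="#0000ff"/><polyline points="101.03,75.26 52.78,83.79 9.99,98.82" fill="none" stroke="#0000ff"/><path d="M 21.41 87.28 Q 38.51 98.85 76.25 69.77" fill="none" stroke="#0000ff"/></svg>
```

G21
G90
G00 X48.46 Y24.99
M3 S155
G01 X104.70 Y10.48 F2485
G01 X23.73 Y88.10
G01 X42.74 Y79.75
G01 X57.37 Y27.11
G01 X24.59 Y44.46
G01 X48.46 Y24.99
M5
G00 X9.11 Y64.84
M3 S495
G01 X108.34 Y49.39 F1522
G01 X91.33 Y75.03
M5
G00 X101.03 Y30.87
M3 S495
G01 X52.78 Y22.34 F1522
G01 X9.99 Y7.31
M5
G00 X21.41 Y18.85
M3 S495
G01 X31.25 Y15.61 F1522
G01 X43.67 Y17.44
G01 X58.67 Y24.36
G01 X76.25 Y36.36
M5
G00 X0.00 Y0.00

viewBox `0 0 114.42 106.13` with mm width/height → 1 unit = 1 mm. Flip: y_m = 106.13 − y_svg.

**Shape 1** — `<path>` closed polygon, stroke `#ff8800` → engrave (S155, F2485). Machine vertices: (48.46,24.99) → (104.70,10.48) → (23.73,88.10) → (42.74,79.75) → (57.37,27.11) → (24.59,44.46) → (48.46,24.99). Closed: final G1 returns to the first vertex.

**Shape 2** — `<polyline>` open polyline, stroke `#0000ff` → score (S495, F1522). Machine vertices: (9.11,64.84) → (108.34,49.39) → (91.33,75.03). Open path.

**Shape 3** — `<polyline>` open polyline, stroke `#0000ff` → score (S495, F1522). Machine vertices: (101.03,30.87) → (52.78,22.34) → (9.99,7.31). Open path.

**Shape 4** — `<path>` quadratic bezier, stroke `#0000ff` → score (S495, F1522). Control points (SVG): P0=(21.41,87.28), P1=(38.51,98.85), P2=(76.25,69.77); sampled at t=k/4. Machine vertices: (21.41,18.85) → (31.25,15.61) → (43.67,17.44) → (58.67,24.36) → (76.25,36.36). Open path.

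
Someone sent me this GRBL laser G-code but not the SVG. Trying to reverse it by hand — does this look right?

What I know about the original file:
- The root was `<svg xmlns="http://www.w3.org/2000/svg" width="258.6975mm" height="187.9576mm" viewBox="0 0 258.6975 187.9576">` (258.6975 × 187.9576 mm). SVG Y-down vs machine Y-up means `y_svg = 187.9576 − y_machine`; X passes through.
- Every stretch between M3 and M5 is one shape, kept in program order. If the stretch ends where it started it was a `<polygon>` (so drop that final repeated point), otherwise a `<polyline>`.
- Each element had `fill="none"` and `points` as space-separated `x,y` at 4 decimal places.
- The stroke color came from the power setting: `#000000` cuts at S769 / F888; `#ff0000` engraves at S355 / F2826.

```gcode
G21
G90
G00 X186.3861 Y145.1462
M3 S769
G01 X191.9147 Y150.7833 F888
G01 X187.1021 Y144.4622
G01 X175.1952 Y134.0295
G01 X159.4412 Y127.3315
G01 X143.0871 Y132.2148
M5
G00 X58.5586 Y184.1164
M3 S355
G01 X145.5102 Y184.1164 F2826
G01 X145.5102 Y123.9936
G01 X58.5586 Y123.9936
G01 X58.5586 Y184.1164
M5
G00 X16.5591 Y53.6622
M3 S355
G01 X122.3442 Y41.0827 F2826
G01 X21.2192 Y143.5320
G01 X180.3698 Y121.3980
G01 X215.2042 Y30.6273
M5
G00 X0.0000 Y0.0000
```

Machine Y-up, SVG Y-down with viewBox height 187.9576, so y_svg = 187.9576 − y_machine; X carries over.

Run 1: S769 ⇒ cut layer `#000000`. The run is open, so emit a `<polyline>` with points (Y-flipped): 186.3861,42.8114 191.9147,37.1743 187.1021,43.4954 175.1952,53.9281 159.4412,60.6261 143.0871,55.7428.

Run 2: S355 ⇒ engrave layer `#ff0000`. The run returns to its start, so emit a `<polygon>` with points (Y-flipped): 58.5586,3.8412 145.5102,3.8412 145.5102,63.9640 58.5586,63.9640.

Run 3: the run's S355 means `#ff0000` (engrave). The run is open, so emit a `<polyline>` with points (Y-flipped): 16.5591,134.2954 122.3442,146.8749 21.2192,44.4256 180.3698,66.5596 215.2042,157.3303.

<svg xmlns="http://www.w3.org/2000/svg" width="258.6975mm" height="187.9576mm" viewBox="0 0 258.6975 187.9576">
  <polyline points="186.3861,42.8114 191.9147,37.1743 187.1021,43.4954 175.1952,53.9281 159.4412,60.6261 143.0871,55.7428" fill="none" stroke="#000000"/>
  <polygon points="58.5586,3.8412 145.5102,3.8412 145.5102,63.9640 58.5586,63.9640" fill="none" stroke="#ff0000"/>
  <polyline points="16.5591,134.2954 122.3442,146.8749 21.2192,44.4256 180.3698,66.5596 215.2042,157.3303" fill="none" stroke="#ff0000"/>
</svg>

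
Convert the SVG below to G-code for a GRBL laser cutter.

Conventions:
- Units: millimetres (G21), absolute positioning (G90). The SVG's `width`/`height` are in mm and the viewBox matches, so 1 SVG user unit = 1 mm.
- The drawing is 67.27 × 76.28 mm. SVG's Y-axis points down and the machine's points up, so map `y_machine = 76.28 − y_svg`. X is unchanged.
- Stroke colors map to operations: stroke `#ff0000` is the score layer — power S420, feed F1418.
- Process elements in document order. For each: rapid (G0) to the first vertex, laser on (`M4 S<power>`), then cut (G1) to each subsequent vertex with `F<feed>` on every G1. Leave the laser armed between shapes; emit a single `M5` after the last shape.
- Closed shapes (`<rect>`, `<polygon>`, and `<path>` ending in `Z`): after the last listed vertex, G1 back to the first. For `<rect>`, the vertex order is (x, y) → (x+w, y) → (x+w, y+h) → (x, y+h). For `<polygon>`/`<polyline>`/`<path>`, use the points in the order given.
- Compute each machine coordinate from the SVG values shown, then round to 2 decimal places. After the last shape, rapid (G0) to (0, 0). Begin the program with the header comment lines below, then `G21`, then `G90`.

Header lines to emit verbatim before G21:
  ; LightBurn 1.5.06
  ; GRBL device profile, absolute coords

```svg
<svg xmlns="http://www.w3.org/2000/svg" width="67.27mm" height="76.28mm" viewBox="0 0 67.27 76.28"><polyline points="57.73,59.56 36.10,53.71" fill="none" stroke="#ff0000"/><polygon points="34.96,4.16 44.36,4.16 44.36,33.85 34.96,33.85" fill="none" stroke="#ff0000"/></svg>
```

Since the viewBox matches the mm dimensions, user units are millimetres directly. The only transform is the Y-flip y_m = 76.28 − y_svg.

Shape 1 is a line segment drawn with `<polyline>`. Its stroke #ff0000 means score at S420, F1418. After flipping Y the toolpath is (57.73,16.72) → (36.10,22.57).

Shape 2 is a rectangle drawn with `<polygon>`. Its stroke #ff0000 means score at S420, F1418. After flipping Y the toolpath is (34.96,72.12) → (44.36,72.12) → (44.36,42.43) → (34.96,42.43) → (34.96,72.12), returning to the start.

; LightBurn 1.5.06
; GRBL device profile, absolute coords
G21
G90
G0 X57.73 Y16.72
M4 S420
G1 X36.10 Y22.57 F1418
G0 X34.96 Y72.12
M4 S420
G1 X44.36 Y72.12 F1418
G1 X44.36 Y42.43 F1418
G1 X34.96 Y42.43 F1418
G1 X34.96 Y72.12 F1418
M5
G0 X0.00 Y0.00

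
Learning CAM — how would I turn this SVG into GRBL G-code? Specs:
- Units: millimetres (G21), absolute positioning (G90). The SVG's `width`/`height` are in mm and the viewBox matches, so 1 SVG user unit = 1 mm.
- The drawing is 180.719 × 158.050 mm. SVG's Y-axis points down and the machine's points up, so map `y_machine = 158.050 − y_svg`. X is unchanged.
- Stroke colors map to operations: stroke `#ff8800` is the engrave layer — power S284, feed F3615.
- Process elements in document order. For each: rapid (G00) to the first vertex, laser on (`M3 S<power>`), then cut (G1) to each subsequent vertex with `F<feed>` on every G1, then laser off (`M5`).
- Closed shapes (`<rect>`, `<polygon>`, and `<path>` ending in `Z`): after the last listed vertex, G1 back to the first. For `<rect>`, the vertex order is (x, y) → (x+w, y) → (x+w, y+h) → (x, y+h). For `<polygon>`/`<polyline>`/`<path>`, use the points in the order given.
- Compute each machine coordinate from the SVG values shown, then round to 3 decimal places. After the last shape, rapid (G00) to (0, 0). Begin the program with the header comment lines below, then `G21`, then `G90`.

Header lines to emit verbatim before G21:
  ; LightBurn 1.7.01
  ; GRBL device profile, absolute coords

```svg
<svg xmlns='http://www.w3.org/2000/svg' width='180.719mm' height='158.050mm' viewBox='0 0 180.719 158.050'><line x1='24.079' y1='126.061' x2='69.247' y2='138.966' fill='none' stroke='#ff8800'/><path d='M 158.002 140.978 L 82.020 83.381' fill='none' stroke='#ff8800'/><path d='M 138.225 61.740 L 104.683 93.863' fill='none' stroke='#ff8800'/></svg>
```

; LightBurn 1.7.01
; GRBL device profile, absolute coords
G21
G90
G00 X24.079 Y31.989
M3 S284
G1 X69.247 Y19.084 F3615
M5
G00 X158.002 Y17.072
M3 S284
G1 X82.020 Y74.669 F3615
M5
G00 X138.225 Y96.310
M3 S284
G1 X104.683 Y64.187 F3615
M5
G00 X0.000 Y0.000

Since the viewBox matches the mm dimensions, user units are millimetres directly. The only transform is the Y-flip y_m = 158.050 − y_svg.

Shape 1 is a line segment drawn with `<line>`. Its stroke #ff8800 means engrave at S284, F3615. After flipping Y the toolpath is (24.079,31.989) → (69.247,19.084).

Shape 2 is a line segment drawn with `<path>`. Its stroke #ff8800 means engrave at S284, F3615. After flipping Y the toolpath is (158.002,17.072) → (82.020,74.669).

Shape 3 is a line segment drawn with `<path>`. Its stroke #ff8800 means engrave at S284, F3615. After flipping Y the toolpath is (138.225,96.310) → (104.683,64.187).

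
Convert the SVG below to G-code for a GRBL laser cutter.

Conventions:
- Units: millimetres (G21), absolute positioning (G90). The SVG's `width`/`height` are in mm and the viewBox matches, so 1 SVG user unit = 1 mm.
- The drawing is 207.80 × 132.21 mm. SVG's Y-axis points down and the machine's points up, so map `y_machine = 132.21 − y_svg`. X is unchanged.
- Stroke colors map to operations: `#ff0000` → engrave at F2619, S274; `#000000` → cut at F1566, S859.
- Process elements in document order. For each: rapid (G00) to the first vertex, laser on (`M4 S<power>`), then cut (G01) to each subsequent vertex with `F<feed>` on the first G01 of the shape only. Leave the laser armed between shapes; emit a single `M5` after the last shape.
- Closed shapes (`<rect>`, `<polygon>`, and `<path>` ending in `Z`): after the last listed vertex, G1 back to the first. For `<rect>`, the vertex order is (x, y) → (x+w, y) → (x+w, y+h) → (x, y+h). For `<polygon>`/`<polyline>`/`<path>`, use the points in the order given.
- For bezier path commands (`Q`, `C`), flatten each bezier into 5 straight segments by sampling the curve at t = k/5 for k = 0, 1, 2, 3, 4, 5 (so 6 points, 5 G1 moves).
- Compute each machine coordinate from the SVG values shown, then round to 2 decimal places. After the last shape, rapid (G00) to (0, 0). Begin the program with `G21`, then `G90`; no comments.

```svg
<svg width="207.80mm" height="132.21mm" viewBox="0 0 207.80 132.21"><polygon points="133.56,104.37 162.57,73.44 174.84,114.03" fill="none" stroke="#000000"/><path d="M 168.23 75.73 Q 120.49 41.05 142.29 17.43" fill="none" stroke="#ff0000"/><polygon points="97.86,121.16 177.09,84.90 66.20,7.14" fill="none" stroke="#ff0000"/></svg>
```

Since the viewBox matches the mm dimensions, user units are millimetres directly. The only transform is the Y-flip y_m = 132.21 − y_svg.

Shape 1 is a regular polygon drawn with `<polygon>`. Its stroke #000000 means cut at S859, F1566. After flipping Y the toolpath is (133.56,27.84) → (162.57,58.77) → (174.84,18.18) → (133.56,27.84), returning to the start.

Shape 2 is a quadratic bezier drawn with `<path>`. Its stroke #ff0000 means engrave at S274, F2619. After flipping Y the toolpath is (168.23,56.48) → (151.92,69.91) → (141.16,82.45) → (135.98,94.11) → (136.35,104.89) → (142.29,114.78).

Shape 3 is a closed polygon drawn with `<polygon>`. Its stroke #ff0000 means engrave at S274, F2619. After flipping Y the toolpath is (97.86,11.05) → (177.09,47.31) → (66.20,125.07) → (97.86,11.05), returning to the start.

G21
G90
G00 X133.56 Y27.84
M4 S859
G01 X162.57 Y58.77 F1566
G01 X174.84 Y18.18
G01 X133.56 Y27.84
G00 X168.23 Y56.48
M4 S274
G01 X151.92 Y69.91 F2619
G01 X141.16 Y82.45
G01 X135.98 Y94.11
G01 X136.35 Y104.89
G01 X142.29 Y114.78
G00 X97.86 Y11.05
M4 S274
G01 X177.09 Y47.31 F2619
G01 X66.20 Y125.07
G01 X97.86 Y11.05
M5
G00 X0.00 Y0.00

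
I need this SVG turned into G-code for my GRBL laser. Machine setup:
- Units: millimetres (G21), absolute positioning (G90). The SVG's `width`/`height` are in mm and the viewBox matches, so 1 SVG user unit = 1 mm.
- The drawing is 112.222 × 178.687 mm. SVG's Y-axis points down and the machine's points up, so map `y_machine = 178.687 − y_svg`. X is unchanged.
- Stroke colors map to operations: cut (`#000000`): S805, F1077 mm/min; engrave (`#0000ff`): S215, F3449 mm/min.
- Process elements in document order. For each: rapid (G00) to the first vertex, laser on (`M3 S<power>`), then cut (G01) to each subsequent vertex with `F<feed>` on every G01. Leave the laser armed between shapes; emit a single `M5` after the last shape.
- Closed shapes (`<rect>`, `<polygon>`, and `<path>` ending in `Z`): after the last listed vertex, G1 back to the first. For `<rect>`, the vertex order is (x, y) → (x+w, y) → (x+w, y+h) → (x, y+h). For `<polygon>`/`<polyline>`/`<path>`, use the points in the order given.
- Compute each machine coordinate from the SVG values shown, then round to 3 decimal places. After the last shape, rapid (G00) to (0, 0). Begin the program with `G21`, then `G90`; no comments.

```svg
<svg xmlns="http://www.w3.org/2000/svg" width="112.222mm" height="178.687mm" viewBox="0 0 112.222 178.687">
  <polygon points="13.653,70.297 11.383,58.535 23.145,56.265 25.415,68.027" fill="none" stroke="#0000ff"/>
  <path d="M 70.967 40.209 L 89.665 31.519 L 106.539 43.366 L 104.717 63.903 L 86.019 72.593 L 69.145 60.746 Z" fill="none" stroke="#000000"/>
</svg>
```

G21
G90
G00 X13.653 Y108.390
M3 S215
G01 X11.383 Y120.152 F3449
G01 X23.145 Y122.422 F3449
G01 X25.415 Y110.660 F3449
G01 X13.653 Y108.390 F3449
G00 X70.967 Y138.478
M3 S805
G01 X89.665 Y147.168 F1077
G01 X106.539 Y135.321 F1077
G01 X104.717 Y114.784 F1077
G01 X86.019 Y106.094 F1077
G01 X69.145 Y117.941 F1077
G01 X70.967 Y138.478 F1077
M5
G00 X0.000 Y0.000

viewBox `0 0 112.222 178.687` with mm width/height → 1 unit = 1 mm. Flip: y_m = 178.687 − y_svg.

**Shape 1** — `<polygon>` regular polygon, stroke `#0000ff` → engrave (S215, F3449). Machine vertices: (13.653,108.390) → (11.383,120.152) → (23.145,122.422) → (25.415,110.660) → (13.653,108.390). Closed: final G1 returns to the first vertex.

**Shape 2** — `<path>` regular polygon, stroke `#000000` → cut (S805, F1077). Machine vertices: (70.967,138.478) → (89.665,147.168) → (106.539,135.321) → (104.717,114.784) → (86.019,106.094) → (69.145,117.941) → (70.967,138.478). Closed: final G1 returns to the first vertex.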